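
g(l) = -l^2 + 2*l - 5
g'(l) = 2 - 2*l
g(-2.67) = -17.47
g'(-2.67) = 7.34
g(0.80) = -4.04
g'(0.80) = 0.40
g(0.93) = -4.00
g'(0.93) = 0.14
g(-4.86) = -38.34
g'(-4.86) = 11.72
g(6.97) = -39.64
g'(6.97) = -11.94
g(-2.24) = -14.50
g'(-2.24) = 6.48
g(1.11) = -4.01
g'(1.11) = -0.22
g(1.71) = -4.50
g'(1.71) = -1.42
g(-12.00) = -173.00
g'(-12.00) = 26.00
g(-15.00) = -260.00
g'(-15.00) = 32.00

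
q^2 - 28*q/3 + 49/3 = (q - 7)*(q - 7/3)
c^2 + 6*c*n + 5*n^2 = (c + n)*(c + 5*n)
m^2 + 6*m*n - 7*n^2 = (m - n)*(m + 7*n)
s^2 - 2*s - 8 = (s - 4)*(s + 2)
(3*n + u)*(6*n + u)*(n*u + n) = 18*n^3*u + 18*n^3 + 9*n^2*u^2 + 9*n^2*u + n*u^3 + n*u^2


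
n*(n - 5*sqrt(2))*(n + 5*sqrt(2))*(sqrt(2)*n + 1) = sqrt(2)*n^4 + n^3 - 50*sqrt(2)*n^2 - 50*n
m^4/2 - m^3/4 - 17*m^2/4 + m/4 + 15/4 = (m/2 + 1/2)*(m - 3)*(m - 1)*(m + 5/2)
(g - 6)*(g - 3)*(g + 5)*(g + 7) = g^4 + 3*g^3 - 55*g^2 - 99*g + 630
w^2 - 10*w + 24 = (w - 6)*(w - 4)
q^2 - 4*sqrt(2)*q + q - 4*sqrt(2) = (q + 1)*(q - 4*sqrt(2))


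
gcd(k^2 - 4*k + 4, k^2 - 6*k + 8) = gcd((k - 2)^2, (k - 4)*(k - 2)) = k - 2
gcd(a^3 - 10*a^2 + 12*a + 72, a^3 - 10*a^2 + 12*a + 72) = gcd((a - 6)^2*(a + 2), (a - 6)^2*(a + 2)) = a^3 - 10*a^2 + 12*a + 72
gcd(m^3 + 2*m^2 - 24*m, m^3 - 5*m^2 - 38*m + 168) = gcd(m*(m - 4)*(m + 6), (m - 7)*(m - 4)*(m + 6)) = m^2 + 2*m - 24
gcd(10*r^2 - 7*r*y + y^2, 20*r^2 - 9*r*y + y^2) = -5*r + y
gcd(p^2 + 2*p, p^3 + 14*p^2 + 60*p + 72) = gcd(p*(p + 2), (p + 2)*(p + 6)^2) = p + 2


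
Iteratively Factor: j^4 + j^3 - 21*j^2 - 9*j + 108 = (j + 4)*(j^3 - 3*j^2 - 9*j + 27) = (j + 3)*(j + 4)*(j^2 - 6*j + 9) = (j - 3)*(j + 3)*(j + 4)*(j - 3)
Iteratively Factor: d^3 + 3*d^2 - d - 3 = (d + 3)*(d^2 - 1) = (d - 1)*(d + 3)*(d + 1)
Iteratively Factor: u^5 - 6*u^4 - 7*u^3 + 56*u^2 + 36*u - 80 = (u + 2)*(u^4 - 8*u^3 + 9*u^2 + 38*u - 40) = (u - 4)*(u + 2)*(u^3 - 4*u^2 - 7*u + 10) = (u - 4)*(u - 1)*(u + 2)*(u^2 - 3*u - 10) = (u - 5)*(u - 4)*(u - 1)*(u + 2)*(u + 2)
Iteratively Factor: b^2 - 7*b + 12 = (b - 4)*(b - 3)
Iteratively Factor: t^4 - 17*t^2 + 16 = (t - 4)*(t^3 + 4*t^2 - t - 4) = (t - 4)*(t + 4)*(t^2 - 1) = (t - 4)*(t + 1)*(t + 4)*(t - 1)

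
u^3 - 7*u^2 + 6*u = u*(u - 6)*(u - 1)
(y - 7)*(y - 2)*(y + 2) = y^3 - 7*y^2 - 4*y + 28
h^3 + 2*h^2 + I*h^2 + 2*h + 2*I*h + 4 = (h + 2)*(h - I)*(h + 2*I)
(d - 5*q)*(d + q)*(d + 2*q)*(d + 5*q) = d^4 + 3*d^3*q - 23*d^2*q^2 - 75*d*q^3 - 50*q^4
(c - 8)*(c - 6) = c^2 - 14*c + 48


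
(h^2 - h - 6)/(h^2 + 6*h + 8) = (h - 3)/(h + 4)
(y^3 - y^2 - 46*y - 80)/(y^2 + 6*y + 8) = (y^2 - 3*y - 40)/(y + 4)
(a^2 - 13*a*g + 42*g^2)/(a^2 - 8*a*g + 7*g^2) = (a - 6*g)/(a - g)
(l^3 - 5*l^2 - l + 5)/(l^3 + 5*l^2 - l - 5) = (l - 5)/(l + 5)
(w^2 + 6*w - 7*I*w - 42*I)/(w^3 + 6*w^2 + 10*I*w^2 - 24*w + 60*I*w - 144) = (w - 7*I)/(w^2 + 10*I*w - 24)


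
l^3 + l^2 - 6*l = l*(l - 2)*(l + 3)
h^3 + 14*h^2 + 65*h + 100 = (h + 4)*(h + 5)^2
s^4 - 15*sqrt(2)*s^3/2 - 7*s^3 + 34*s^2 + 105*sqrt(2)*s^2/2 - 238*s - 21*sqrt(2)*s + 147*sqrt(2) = (s - 7)*(s - 7*sqrt(2)/2)*(s - 3*sqrt(2))*(s - sqrt(2))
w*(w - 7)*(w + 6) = w^3 - w^2 - 42*w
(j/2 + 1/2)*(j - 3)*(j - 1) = j^3/2 - 3*j^2/2 - j/2 + 3/2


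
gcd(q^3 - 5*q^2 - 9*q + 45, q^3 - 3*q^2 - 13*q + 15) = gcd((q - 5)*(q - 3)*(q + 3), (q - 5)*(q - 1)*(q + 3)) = q^2 - 2*q - 15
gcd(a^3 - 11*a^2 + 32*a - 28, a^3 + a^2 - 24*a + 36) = a - 2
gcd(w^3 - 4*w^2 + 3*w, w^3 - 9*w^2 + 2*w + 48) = w - 3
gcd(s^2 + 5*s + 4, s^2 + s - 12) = s + 4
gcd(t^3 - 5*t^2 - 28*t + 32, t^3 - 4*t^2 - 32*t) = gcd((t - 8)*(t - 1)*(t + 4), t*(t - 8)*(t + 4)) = t^2 - 4*t - 32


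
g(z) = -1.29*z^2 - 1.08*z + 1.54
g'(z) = -2.58*z - 1.08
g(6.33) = -56.99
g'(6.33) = -17.41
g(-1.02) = 1.30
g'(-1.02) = 1.55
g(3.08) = -14.02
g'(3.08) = -9.03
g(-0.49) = 1.76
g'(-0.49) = 0.18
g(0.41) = 0.88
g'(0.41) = -2.14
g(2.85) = -12.02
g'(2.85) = -8.43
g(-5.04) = -25.78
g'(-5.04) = 11.92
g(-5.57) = -32.47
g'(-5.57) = 13.29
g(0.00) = 1.54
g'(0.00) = -1.08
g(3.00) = -13.31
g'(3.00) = -8.82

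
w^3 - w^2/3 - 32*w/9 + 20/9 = (w - 5/3)*(w - 2/3)*(w + 2)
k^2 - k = k*(k - 1)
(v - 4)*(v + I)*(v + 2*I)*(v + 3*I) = v^4 - 4*v^3 + 6*I*v^3 - 11*v^2 - 24*I*v^2 + 44*v - 6*I*v + 24*I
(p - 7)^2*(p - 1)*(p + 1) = p^4 - 14*p^3 + 48*p^2 + 14*p - 49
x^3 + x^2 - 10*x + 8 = (x - 2)*(x - 1)*(x + 4)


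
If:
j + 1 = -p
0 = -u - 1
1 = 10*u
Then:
No Solution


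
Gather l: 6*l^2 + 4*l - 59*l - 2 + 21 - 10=6*l^2 - 55*l + 9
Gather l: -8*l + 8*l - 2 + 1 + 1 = 0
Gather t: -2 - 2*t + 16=14 - 2*t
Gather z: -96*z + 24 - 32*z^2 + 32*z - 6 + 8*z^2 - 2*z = -24*z^2 - 66*z + 18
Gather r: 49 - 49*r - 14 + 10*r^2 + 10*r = 10*r^2 - 39*r + 35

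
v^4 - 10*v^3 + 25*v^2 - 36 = (v - 6)*(v - 3)*(v - 2)*(v + 1)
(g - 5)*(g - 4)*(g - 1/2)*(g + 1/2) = g^4 - 9*g^3 + 79*g^2/4 + 9*g/4 - 5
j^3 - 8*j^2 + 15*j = j*(j - 5)*(j - 3)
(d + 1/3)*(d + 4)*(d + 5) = d^3 + 28*d^2/3 + 23*d + 20/3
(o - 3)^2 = o^2 - 6*o + 9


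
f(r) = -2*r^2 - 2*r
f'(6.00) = -26.00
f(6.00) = -84.00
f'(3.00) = -14.00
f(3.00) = -24.00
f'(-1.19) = 2.76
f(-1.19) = -0.45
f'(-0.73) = 0.92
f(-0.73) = 0.39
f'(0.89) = -5.56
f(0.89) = -3.36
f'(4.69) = -20.76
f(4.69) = -53.37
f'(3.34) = -15.36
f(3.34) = -28.99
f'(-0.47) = -0.12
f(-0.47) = 0.50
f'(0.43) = -3.72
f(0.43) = -1.23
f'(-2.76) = 9.04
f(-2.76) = -9.72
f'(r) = -4*r - 2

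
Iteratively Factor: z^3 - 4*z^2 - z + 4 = (z - 1)*(z^2 - 3*z - 4) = (z - 1)*(z + 1)*(z - 4)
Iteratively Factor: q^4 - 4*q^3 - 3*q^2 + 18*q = (q)*(q^3 - 4*q^2 - 3*q + 18) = q*(q + 2)*(q^2 - 6*q + 9) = q*(q - 3)*(q + 2)*(q - 3)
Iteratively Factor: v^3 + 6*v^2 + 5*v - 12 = (v + 3)*(v^2 + 3*v - 4) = (v - 1)*(v + 3)*(v + 4)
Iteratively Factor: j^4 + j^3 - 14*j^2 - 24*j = (j)*(j^3 + j^2 - 14*j - 24) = j*(j + 2)*(j^2 - j - 12) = j*(j + 2)*(j + 3)*(j - 4)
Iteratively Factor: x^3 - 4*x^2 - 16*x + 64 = (x + 4)*(x^2 - 8*x + 16) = (x - 4)*(x + 4)*(x - 4)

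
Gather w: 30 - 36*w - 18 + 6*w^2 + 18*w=6*w^2 - 18*w + 12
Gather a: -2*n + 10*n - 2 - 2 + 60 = 8*n + 56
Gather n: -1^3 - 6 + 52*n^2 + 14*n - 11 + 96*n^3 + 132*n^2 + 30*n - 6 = 96*n^3 + 184*n^2 + 44*n - 24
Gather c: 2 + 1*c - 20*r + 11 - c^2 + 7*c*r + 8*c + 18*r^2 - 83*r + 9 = -c^2 + c*(7*r + 9) + 18*r^2 - 103*r + 22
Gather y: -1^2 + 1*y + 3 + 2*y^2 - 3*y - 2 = 2*y^2 - 2*y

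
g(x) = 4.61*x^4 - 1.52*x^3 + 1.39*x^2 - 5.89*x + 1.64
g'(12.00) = 31235.15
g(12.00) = 93097.52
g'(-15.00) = -63308.59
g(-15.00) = 238913.99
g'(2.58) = 287.61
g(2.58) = 173.85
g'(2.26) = 189.96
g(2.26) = 98.15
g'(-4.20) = -1464.19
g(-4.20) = 1598.00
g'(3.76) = 920.32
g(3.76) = 839.75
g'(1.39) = 38.69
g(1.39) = 9.27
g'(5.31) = 2641.16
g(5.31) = 3447.02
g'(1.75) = 83.84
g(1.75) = 30.68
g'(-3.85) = -1136.49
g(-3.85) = 1144.51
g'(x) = 18.44*x^3 - 4.56*x^2 + 2.78*x - 5.89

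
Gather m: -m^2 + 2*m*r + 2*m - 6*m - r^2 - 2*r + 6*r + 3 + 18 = -m^2 + m*(2*r - 4) - r^2 + 4*r + 21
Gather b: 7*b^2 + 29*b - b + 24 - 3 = 7*b^2 + 28*b + 21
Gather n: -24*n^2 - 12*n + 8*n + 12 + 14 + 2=-24*n^2 - 4*n + 28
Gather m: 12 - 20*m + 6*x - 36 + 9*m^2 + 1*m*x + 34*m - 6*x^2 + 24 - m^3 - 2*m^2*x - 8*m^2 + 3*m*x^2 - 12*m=-m^3 + m^2*(1 - 2*x) + m*(3*x^2 + x + 2) - 6*x^2 + 6*x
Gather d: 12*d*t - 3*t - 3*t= 12*d*t - 6*t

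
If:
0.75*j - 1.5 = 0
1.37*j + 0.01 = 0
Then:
No Solution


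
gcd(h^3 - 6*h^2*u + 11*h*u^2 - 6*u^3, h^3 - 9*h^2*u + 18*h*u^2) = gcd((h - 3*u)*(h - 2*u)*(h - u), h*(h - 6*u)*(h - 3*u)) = -h + 3*u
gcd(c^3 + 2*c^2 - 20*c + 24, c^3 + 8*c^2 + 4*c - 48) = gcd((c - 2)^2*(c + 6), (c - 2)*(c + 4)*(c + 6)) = c^2 + 4*c - 12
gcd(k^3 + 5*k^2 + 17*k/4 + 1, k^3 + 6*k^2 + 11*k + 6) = 1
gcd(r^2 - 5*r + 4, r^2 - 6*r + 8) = r - 4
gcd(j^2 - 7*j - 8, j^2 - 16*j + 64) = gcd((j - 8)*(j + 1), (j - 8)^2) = j - 8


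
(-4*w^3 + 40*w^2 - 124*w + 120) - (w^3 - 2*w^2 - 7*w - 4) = -5*w^3 + 42*w^2 - 117*w + 124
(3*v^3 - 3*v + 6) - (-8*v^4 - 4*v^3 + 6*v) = 8*v^4 + 7*v^3 - 9*v + 6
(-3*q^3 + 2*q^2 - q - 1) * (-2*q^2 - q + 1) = 6*q^5 - q^4 - 3*q^3 + 5*q^2 - 1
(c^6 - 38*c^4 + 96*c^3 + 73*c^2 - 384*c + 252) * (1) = c^6 - 38*c^4 + 96*c^3 + 73*c^2 - 384*c + 252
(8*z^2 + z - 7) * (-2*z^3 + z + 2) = -16*z^5 - 2*z^4 + 22*z^3 + 17*z^2 - 5*z - 14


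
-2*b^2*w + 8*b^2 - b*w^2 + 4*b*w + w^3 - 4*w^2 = (-2*b + w)*(b + w)*(w - 4)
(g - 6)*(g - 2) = g^2 - 8*g + 12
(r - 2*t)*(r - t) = r^2 - 3*r*t + 2*t^2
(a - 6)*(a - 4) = a^2 - 10*a + 24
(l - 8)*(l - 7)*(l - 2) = l^3 - 17*l^2 + 86*l - 112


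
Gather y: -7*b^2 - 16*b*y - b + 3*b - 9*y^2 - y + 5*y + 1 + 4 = -7*b^2 + 2*b - 9*y^2 + y*(4 - 16*b) + 5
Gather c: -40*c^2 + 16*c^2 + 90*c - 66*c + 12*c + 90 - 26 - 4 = -24*c^2 + 36*c + 60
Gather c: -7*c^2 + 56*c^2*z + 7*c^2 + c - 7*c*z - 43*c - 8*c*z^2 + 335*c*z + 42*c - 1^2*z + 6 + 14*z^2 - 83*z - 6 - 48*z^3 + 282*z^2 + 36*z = 56*c^2*z + c*(-8*z^2 + 328*z) - 48*z^3 + 296*z^2 - 48*z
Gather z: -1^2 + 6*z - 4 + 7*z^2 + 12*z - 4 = 7*z^2 + 18*z - 9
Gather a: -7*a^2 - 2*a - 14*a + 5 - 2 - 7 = -7*a^2 - 16*a - 4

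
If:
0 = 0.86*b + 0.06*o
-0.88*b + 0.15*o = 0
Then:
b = 0.00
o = 0.00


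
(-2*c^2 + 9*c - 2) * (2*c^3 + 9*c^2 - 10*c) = -4*c^5 + 97*c^3 - 108*c^2 + 20*c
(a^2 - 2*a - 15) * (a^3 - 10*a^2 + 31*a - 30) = a^5 - 12*a^4 + 36*a^3 + 58*a^2 - 405*a + 450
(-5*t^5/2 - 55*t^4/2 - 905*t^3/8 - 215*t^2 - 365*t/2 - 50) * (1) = -5*t^5/2 - 55*t^4/2 - 905*t^3/8 - 215*t^2 - 365*t/2 - 50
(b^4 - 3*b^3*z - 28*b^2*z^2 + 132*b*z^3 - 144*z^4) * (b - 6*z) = b^5 - 9*b^4*z - 10*b^3*z^2 + 300*b^2*z^3 - 936*b*z^4 + 864*z^5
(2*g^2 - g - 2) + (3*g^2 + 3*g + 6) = 5*g^2 + 2*g + 4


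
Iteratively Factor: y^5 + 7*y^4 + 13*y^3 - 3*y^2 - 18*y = (y + 2)*(y^4 + 5*y^3 + 3*y^2 - 9*y) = (y + 2)*(y + 3)*(y^3 + 2*y^2 - 3*y) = y*(y + 2)*(y + 3)*(y^2 + 2*y - 3) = y*(y - 1)*(y + 2)*(y + 3)*(y + 3)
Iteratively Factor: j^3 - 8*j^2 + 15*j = (j - 3)*(j^2 - 5*j) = j*(j - 3)*(j - 5)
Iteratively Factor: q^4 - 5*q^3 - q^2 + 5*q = (q)*(q^3 - 5*q^2 - q + 5) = q*(q - 1)*(q^2 - 4*q - 5) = q*(q - 1)*(q + 1)*(q - 5)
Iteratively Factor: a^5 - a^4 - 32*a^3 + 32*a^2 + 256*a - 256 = (a - 4)*(a^4 + 3*a^3 - 20*a^2 - 48*a + 64) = (a - 4)*(a + 4)*(a^3 - a^2 - 16*a + 16) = (a - 4)*(a + 4)^2*(a^2 - 5*a + 4) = (a - 4)^2*(a + 4)^2*(a - 1)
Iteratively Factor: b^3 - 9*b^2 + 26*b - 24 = (b - 4)*(b^2 - 5*b + 6) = (b - 4)*(b - 3)*(b - 2)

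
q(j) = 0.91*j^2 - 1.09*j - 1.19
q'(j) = 1.82*j - 1.09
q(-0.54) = -0.34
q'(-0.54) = -2.07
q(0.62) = -1.52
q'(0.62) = 0.04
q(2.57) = 2.02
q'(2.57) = 3.59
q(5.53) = 20.61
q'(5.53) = 8.97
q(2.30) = 1.12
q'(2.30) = 3.10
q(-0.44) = -0.53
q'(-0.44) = -1.89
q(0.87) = -1.45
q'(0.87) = 0.49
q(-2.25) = 5.87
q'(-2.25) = -5.18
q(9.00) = 62.71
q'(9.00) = 15.29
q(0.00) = -1.19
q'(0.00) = -1.09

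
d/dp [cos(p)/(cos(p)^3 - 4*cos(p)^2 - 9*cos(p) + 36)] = 2*(cos(p)^3 - 2*cos(p)^2 - 18)*sin(p)/((cos(p) - 4)^2*(cos(p) - 3)^2*(cos(p) + 3)^2)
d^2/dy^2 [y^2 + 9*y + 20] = 2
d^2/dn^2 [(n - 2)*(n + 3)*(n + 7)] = 6*n + 16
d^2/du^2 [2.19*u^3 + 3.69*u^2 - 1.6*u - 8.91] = 13.14*u + 7.38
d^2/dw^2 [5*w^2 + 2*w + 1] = 10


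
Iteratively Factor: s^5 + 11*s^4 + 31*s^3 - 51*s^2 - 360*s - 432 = (s + 4)*(s^4 + 7*s^3 + 3*s^2 - 63*s - 108) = (s + 3)*(s + 4)*(s^3 + 4*s^2 - 9*s - 36) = (s - 3)*(s + 3)*(s + 4)*(s^2 + 7*s + 12) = (s - 3)*(s + 3)^2*(s + 4)*(s + 4)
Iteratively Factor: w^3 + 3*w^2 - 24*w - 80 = (w + 4)*(w^2 - w - 20) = (w + 4)^2*(w - 5)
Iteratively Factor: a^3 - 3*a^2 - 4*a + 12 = (a + 2)*(a^2 - 5*a + 6) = (a - 2)*(a + 2)*(a - 3)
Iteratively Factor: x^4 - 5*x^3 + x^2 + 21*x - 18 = (x - 3)*(x^3 - 2*x^2 - 5*x + 6) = (x - 3)*(x - 1)*(x^2 - x - 6) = (x - 3)^2*(x - 1)*(x + 2)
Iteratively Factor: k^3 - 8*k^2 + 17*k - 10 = (k - 5)*(k^2 - 3*k + 2) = (k - 5)*(k - 1)*(k - 2)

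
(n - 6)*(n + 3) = n^2 - 3*n - 18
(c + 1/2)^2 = c^2 + c + 1/4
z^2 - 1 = (z - 1)*(z + 1)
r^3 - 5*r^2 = r^2*(r - 5)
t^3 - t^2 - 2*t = t*(t - 2)*(t + 1)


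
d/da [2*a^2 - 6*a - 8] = 4*a - 6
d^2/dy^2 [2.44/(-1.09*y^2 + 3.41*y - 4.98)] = (5.797928*y^2 - 18.138472*y - 2.44*(2.18*y - 3.41)*(4.36*y - 6.82) + 26.489616)/(1.09*y^2 - 3.41*y + 4.98)^3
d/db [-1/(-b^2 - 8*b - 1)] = 2*(-b - 4)/(b^2 + 8*b + 1)^2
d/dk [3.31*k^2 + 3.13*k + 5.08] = 6.62*k + 3.13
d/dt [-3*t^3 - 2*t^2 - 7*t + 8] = -9*t^2 - 4*t - 7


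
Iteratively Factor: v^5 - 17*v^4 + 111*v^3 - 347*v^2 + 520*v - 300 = (v - 3)*(v^4 - 14*v^3 + 69*v^2 - 140*v + 100) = (v - 3)*(v - 2)*(v^3 - 12*v^2 + 45*v - 50) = (v - 3)*(v - 2)^2*(v^2 - 10*v + 25) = (v - 5)*(v - 3)*(v - 2)^2*(v - 5)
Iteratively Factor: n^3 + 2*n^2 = (n)*(n^2 + 2*n) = n*(n + 2)*(n)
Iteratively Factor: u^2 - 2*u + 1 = (u - 1)*(u - 1)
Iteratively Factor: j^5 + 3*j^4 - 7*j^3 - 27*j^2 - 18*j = (j - 3)*(j^4 + 6*j^3 + 11*j^2 + 6*j) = (j - 3)*(j + 2)*(j^3 + 4*j^2 + 3*j) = (j - 3)*(j + 2)*(j + 3)*(j^2 + j) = j*(j - 3)*(j + 2)*(j + 3)*(j + 1)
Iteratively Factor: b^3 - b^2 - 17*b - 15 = (b + 3)*(b^2 - 4*b - 5) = (b + 1)*(b + 3)*(b - 5)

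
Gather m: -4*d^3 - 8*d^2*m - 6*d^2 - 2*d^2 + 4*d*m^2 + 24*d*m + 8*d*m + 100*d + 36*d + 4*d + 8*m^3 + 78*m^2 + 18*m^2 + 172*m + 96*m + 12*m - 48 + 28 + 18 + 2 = -4*d^3 - 8*d^2 + 140*d + 8*m^3 + m^2*(4*d + 96) + m*(-8*d^2 + 32*d + 280)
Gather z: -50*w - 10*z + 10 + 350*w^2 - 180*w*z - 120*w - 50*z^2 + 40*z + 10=350*w^2 - 170*w - 50*z^2 + z*(30 - 180*w) + 20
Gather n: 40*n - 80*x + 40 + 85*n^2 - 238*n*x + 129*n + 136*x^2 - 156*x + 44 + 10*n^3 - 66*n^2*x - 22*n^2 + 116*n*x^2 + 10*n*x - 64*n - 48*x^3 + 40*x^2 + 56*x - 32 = 10*n^3 + n^2*(63 - 66*x) + n*(116*x^2 - 228*x + 105) - 48*x^3 + 176*x^2 - 180*x + 52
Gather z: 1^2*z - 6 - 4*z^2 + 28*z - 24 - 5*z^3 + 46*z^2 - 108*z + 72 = -5*z^3 + 42*z^2 - 79*z + 42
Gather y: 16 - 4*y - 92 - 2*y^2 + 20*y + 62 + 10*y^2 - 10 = 8*y^2 + 16*y - 24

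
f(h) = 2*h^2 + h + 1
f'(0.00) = 1.00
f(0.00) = 1.00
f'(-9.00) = -35.00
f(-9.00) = 154.00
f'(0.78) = 4.12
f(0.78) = 3.00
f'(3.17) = 13.68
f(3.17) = 24.27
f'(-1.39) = -4.56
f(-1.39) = 3.47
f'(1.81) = 8.24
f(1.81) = 9.36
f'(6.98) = 28.92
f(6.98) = 105.42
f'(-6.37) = -24.48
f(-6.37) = 75.78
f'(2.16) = 9.64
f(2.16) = 12.49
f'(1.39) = 6.56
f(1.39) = 6.25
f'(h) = 4*h + 1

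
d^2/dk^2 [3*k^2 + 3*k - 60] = 6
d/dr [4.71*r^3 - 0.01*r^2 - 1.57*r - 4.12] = 14.13*r^2 - 0.02*r - 1.57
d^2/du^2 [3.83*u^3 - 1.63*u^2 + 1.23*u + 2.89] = 22.98*u - 3.26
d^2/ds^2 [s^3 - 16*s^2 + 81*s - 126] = 6*s - 32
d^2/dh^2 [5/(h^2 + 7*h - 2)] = 10*(-h^2 - 7*h + (2*h + 7)^2 + 2)/(h^2 + 7*h - 2)^3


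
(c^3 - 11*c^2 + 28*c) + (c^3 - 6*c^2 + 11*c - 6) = 2*c^3 - 17*c^2 + 39*c - 6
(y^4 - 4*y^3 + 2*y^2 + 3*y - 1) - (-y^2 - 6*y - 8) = y^4 - 4*y^3 + 3*y^2 + 9*y + 7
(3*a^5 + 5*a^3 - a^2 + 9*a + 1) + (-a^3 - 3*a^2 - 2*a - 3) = 3*a^5 + 4*a^3 - 4*a^2 + 7*a - 2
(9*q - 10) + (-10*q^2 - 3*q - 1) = -10*q^2 + 6*q - 11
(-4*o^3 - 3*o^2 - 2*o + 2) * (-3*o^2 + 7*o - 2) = 12*o^5 - 19*o^4 - 7*o^3 - 14*o^2 + 18*o - 4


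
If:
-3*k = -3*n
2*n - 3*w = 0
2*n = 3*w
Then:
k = 3*w/2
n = 3*w/2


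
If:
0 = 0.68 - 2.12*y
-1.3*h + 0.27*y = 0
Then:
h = 0.07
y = 0.32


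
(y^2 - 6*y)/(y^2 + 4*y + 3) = y*(y - 6)/(y^2 + 4*y + 3)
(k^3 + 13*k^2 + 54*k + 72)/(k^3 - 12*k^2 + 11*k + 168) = (k^2 + 10*k + 24)/(k^2 - 15*k + 56)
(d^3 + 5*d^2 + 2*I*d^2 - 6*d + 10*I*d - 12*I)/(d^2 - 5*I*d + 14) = (d^2 + 5*d - 6)/(d - 7*I)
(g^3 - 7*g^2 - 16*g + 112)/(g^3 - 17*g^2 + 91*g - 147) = (g^2 - 16)/(g^2 - 10*g + 21)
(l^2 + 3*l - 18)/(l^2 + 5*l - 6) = (l - 3)/(l - 1)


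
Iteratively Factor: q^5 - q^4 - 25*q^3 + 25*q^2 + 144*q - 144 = (q + 4)*(q^4 - 5*q^3 - 5*q^2 + 45*q - 36) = (q - 4)*(q + 4)*(q^3 - q^2 - 9*q + 9) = (q - 4)*(q - 3)*(q + 4)*(q^2 + 2*q - 3) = (q - 4)*(q - 3)*(q + 3)*(q + 4)*(q - 1)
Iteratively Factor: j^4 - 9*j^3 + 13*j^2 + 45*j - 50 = (j - 5)*(j^3 - 4*j^2 - 7*j + 10) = (j - 5)*(j + 2)*(j^2 - 6*j + 5) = (j - 5)*(j - 1)*(j + 2)*(j - 5)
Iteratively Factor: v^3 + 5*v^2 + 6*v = (v)*(v^2 + 5*v + 6) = v*(v + 2)*(v + 3)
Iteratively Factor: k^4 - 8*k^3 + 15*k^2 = (k)*(k^3 - 8*k^2 + 15*k) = k^2*(k^2 - 8*k + 15) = k^2*(k - 3)*(k - 5)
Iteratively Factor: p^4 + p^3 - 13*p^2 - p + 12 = (p + 1)*(p^3 - 13*p + 12) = (p - 1)*(p + 1)*(p^2 + p - 12) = (p - 3)*(p - 1)*(p + 1)*(p + 4)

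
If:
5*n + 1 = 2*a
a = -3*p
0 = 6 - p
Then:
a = -18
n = -37/5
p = 6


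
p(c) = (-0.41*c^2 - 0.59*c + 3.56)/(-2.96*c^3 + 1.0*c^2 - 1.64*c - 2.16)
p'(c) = (-0.82*c - 0.59)/(-2.96*c^3 + 1.0*c^2 - 1.64*c - 2.16) + (-0.41*c^2 - 0.59*c + 3.56)*(8.88*c^2 - 2.0*c + 1.64)/(-2.96*c^3 + 1.0*c^2 - 1.64*c - 2.16)^2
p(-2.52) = 0.04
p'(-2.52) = 0.08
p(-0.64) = 50.16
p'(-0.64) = 4376.47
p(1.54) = -0.13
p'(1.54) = 0.33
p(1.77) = -0.07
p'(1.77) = 0.21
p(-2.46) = 0.05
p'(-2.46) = 0.08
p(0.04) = -1.59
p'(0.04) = 1.41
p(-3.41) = 0.01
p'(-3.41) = 0.02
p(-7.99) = -0.01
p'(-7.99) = -0.00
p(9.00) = 0.02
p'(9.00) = -0.00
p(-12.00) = -0.01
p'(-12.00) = -0.00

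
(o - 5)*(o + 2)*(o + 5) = o^3 + 2*o^2 - 25*o - 50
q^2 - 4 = (q - 2)*(q + 2)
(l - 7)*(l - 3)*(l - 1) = l^3 - 11*l^2 + 31*l - 21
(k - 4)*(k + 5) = k^2 + k - 20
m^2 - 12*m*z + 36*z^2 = (m - 6*z)^2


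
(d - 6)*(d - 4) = d^2 - 10*d + 24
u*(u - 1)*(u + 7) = u^3 + 6*u^2 - 7*u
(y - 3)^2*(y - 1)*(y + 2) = y^4 - 5*y^3 + y^2 + 21*y - 18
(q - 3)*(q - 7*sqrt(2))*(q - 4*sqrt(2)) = q^3 - 11*sqrt(2)*q^2 - 3*q^2 + 33*sqrt(2)*q + 56*q - 168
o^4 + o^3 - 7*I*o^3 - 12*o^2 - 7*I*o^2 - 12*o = o*(o + 1)*(o - 4*I)*(o - 3*I)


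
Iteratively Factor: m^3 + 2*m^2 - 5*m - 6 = (m + 1)*(m^2 + m - 6) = (m - 2)*(m + 1)*(m + 3)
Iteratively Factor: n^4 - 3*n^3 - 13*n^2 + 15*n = (n - 1)*(n^3 - 2*n^2 - 15*n) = (n - 1)*(n + 3)*(n^2 - 5*n) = (n - 5)*(n - 1)*(n + 3)*(n)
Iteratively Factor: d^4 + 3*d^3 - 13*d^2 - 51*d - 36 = (d + 1)*(d^3 + 2*d^2 - 15*d - 36) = (d - 4)*(d + 1)*(d^2 + 6*d + 9) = (d - 4)*(d + 1)*(d + 3)*(d + 3)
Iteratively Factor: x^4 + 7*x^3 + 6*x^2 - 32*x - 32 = (x + 1)*(x^3 + 6*x^2 - 32) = (x - 2)*(x + 1)*(x^2 + 8*x + 16) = (x - 2)*(x + 1)*(x + 4)*(x + 4)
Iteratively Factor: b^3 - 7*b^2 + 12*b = (b - 4)*(b^2 - 3*b) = (b - 4)*(b - 3)*(b)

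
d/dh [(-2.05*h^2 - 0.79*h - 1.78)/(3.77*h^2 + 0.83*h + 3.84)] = (1.2768*h^2 - 2.3228*h - 1.5562)/(14.2129*h^4 + 6.2582*h^3 + 29.6425*h^2 + 6.3744*h + 14.7456)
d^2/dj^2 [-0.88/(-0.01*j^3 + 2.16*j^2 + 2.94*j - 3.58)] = ((3.8016 - 0.0528*j)*(0.01*j^3 - 2.16*j^2 - 2.94*j + 3.58) + 0.88*(-0.06*j^2 + 8.64*j + 5.88)*(-0.03*j^2 + 4.32*j + 2.94))/(0.01*j^3 - 2.16*j^2 - 2.94*j + 3.58)^3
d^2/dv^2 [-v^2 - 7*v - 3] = -2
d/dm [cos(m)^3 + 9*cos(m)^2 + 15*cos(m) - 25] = 3*(sin(m)^2 - 6*cos(m) - 6)*sin(m)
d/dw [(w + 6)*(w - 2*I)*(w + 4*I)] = 3*w^2 + 4*w*(3 + I) + 8 + 12*I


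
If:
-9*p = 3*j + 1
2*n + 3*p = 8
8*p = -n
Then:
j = 59/39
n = 64/13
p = -8/13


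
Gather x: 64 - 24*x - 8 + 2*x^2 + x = 2*x^2 - 23*x + 56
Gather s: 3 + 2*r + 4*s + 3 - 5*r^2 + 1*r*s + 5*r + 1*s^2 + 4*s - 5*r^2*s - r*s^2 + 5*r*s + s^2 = -5*r^2 + 7*r + s^2*(2 - r) + s*(-5*r^2 + 6*r + 8) + 6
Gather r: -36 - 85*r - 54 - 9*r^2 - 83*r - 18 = -9*r^2 - 168*r - 108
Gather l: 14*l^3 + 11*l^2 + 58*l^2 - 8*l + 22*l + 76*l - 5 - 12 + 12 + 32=14*l^3 + 69*l^2 + 90*l + 27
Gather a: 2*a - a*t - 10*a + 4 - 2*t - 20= a*(-t - 8) - 2*t - 16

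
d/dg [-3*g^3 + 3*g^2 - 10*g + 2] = -9*g^2 + 6*g - 10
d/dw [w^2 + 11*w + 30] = 2*w + 11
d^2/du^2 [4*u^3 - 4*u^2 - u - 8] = 24*u - 8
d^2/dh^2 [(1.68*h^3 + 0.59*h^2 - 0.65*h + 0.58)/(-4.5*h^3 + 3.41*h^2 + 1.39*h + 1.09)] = (-75.4542000000001*h^6 + 15.9246000000001*h^5 - 321.813*h^4 + 136.72434*h^3 + 17.44623*h^2 - 60.03621*h - 1.30122)/(91.125*h^9 - 207.1575*h^8 + 72.53685*h^7 + 22.107979*h^6 + 77.950473*h^5 - 16.88157*h^4 - 17.645215*h^3 - 18.47223*h^2 - 4.954377*h - 1.295029)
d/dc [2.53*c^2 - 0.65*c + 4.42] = 5.06*c - 0.65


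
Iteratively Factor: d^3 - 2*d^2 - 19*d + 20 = (d - 5)*(d^2 + 3*d - 4) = (d - 5)*(d - 1)*(d + 4)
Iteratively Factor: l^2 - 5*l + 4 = (l - 1)*(l - 4)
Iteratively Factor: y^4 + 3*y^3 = (y)*(y^3 + 3*y^2) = y*(y + 3)*(y^2) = y^2*(y + 3)*(y)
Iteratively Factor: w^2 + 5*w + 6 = (w + 3)*(w + 2)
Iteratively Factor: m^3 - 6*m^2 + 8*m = (m - 4)*(m^2 - 2*m) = m*(m - 4)*(m - 2)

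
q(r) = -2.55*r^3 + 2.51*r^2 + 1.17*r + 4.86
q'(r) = -7.65*r^2 + 5.02*r + 1.17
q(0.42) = 5.61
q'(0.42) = 1.93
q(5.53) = -343.15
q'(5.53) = -205.01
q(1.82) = -0.07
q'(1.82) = -15.03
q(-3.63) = 155.66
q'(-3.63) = -117.86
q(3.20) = -49.25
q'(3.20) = -61.10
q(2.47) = -15.36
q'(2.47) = -33.10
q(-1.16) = 10.86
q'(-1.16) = -14.95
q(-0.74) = 6.40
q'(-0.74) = -6.73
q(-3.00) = 92.79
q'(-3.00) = -82.74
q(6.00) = -448.56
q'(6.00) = -244.11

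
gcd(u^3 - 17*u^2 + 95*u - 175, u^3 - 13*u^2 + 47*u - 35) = u^2 - 12*u + 35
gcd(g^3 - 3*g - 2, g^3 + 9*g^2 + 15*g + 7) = g^2 + 2*g + 1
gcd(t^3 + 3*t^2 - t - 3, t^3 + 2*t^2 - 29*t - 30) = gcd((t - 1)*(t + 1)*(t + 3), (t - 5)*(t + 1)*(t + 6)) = t + 1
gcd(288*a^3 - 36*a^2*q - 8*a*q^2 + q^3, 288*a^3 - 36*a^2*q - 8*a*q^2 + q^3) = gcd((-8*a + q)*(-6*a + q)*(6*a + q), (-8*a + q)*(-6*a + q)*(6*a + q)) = 288*a^3 - 36*a^2*q - 8*a*q^2 + q^3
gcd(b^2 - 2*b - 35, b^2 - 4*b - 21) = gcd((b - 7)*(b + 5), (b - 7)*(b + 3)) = b - 7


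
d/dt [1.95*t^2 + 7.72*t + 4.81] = 3.9*t + 7.72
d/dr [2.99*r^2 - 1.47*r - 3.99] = 5.98*r - 1.47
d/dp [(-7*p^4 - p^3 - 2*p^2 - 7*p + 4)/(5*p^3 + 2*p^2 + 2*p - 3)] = (-35*p^6 - 28*p^5 - 34*p^4 + 150*p^3 - 41*p^2 - 4*p + 13)/(25*p^6 + 20*p^5 + 24*p^4 - 22*p^3 - 8*p^2 - 12*p + 9)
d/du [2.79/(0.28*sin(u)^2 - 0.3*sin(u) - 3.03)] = (0.837 - 1.5624*sin(u))*cos(u)/(-0.28*sin(u)^2 + 0.3*sin(u) + 3.03)^2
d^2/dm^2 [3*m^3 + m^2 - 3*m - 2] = 18*m + 2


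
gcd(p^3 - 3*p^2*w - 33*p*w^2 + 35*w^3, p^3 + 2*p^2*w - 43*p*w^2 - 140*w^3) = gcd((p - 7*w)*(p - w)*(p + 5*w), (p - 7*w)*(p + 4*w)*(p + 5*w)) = p^2 - 2*p*w - 35*w^2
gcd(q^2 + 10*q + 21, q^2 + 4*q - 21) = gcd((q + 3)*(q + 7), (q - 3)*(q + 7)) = q + 7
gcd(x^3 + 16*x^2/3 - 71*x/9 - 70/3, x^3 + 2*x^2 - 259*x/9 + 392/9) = x - 7/3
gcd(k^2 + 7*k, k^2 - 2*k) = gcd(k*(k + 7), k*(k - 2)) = k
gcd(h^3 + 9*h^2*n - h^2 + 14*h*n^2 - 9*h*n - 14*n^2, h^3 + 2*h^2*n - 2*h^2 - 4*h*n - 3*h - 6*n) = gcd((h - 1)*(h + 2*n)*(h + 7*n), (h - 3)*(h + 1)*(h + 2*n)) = h + 2*n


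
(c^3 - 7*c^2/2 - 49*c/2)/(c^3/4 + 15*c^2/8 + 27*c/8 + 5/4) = 4*c*(2*c^2 - 7*c - 49)/(2*c^3 + 15*c^2 + 27*c + 10)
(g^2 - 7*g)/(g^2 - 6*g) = (g - 7)/(g - 6)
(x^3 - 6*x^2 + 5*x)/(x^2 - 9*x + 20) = x*(x - 1)/(x - 4)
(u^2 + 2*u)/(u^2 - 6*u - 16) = u/(u - 8)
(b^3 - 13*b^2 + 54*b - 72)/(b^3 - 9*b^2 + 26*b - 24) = (b - 6)/(b - 2)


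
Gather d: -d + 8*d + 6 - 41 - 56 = 7*d - 91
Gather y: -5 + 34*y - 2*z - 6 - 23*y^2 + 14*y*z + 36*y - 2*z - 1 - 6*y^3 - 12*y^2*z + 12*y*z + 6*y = -6*y^3 + y^2*(-12*z - 23) + y*(26*z + 76) - 4*z - 12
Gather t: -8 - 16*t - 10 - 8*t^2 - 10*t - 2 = -8*t^2 - 26*t - 20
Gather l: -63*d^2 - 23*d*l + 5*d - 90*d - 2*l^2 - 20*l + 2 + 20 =-63*d^2 - 85*d - 2*l^2 + l*(-23*d - 20) + 22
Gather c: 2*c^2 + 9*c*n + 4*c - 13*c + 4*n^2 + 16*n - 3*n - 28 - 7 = 2*c^2 + c*(9*n - 9) + 4*n^2 + 13*n - 35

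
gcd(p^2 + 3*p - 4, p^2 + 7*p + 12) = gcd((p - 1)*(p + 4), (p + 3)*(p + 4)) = p + 4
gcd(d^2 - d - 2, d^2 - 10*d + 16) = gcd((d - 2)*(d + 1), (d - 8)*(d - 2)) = d - 2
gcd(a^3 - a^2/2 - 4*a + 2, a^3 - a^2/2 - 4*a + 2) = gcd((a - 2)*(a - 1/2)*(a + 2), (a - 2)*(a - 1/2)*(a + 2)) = a^3 - a^2/2 - 4*a + 2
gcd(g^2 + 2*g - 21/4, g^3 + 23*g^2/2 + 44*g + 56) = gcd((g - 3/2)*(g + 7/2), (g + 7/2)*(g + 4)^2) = g + 7/2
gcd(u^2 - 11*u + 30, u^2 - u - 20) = u - 5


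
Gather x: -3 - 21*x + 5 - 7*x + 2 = 4 - 28*x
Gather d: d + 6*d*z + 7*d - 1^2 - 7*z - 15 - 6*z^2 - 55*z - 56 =d*(6*z + 8) - 6*z^2 - 62*z - 72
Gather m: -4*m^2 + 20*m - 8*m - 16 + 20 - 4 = -4*m^2 + 12*m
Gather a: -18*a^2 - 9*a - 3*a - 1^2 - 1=-18*a^2 - 12*a - 2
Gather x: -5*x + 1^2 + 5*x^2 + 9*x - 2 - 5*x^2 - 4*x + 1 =0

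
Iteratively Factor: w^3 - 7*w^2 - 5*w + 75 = (w + 3)*(w^2 - 10*w + 25) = (w - 5)*(w + 3)*(w - 5)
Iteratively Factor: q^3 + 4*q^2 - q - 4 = (q - 1)*(q^2 + 5*q + 4) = (q - 1)*(q + 4)*(q + 1)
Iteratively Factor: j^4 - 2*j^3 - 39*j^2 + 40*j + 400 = (j + 4)*(j^3 - 6*j^2 - 15*j + 100) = (j - 5)*(j + 4)*(j^2 - j - 20) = (j - 5)*(j + 4)^2*(j - 5)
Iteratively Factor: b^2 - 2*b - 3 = (b + 1)*(b - 3)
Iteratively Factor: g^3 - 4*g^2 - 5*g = (g + 1)*(g^2 - 5*g) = (g - 5)*(g + 1)*(g)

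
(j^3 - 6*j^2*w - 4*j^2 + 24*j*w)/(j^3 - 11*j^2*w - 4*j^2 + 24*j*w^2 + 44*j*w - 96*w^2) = j*(j - 6*w)/(j^2 - 11*j*w + 24*w^2)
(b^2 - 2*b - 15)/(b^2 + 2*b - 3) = (b - 5)/(b - 1)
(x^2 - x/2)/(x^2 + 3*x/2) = (2*x - 1)/(2*x + 3)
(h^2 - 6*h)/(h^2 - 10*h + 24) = h/(h - 4)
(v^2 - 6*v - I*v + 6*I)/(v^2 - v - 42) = (-v^2 + 6*v + I*v - 6*I)/(-v^2 + v + 42)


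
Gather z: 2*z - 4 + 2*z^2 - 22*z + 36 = 2*z^2 - 20*z + 32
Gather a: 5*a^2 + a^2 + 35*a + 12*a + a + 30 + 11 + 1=6*a^2 + 48*a + 42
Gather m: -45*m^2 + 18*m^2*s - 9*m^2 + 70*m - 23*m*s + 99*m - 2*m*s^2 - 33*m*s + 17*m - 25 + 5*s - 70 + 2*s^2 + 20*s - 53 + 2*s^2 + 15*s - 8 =m^2*(18*s - 54) + m*(-2*s^2 - 56*s + 186) + 4*s^2 + 40*s - 156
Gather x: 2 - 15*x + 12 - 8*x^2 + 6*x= -8*x^2 - 9*x + 14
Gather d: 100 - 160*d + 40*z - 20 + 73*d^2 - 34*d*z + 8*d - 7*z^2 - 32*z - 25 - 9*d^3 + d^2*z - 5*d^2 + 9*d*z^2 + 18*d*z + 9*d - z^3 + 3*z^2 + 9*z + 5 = -9*d^3 + d^2*(z + 68) + d*(9*z^2 - 16*z - 143) - z^3 - 4*z^2 + 17*z + 60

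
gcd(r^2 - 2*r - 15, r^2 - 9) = r + 3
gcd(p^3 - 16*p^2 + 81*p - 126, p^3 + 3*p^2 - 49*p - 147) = p - 7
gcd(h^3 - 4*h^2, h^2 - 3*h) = h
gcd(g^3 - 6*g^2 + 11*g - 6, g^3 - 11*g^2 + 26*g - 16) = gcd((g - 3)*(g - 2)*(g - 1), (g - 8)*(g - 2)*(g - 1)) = g^2 - 3*g + 2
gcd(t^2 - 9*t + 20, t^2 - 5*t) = t - 5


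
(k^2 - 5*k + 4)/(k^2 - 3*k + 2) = (k - 4)/(k - 2)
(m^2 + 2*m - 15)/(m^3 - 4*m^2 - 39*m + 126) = (m + 5)/(m^2 - m - 42)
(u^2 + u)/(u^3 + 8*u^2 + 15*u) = (u + 1)/(u^2 + 8*u + 15)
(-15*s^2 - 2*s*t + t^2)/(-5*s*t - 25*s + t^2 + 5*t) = (3*s + t)/(t + 5)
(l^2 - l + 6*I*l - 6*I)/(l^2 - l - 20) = (-l^2 + l - 6*I*l + 6*I)/(-l^2 + l + 20)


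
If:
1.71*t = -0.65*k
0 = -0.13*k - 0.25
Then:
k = -1.92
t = 0.73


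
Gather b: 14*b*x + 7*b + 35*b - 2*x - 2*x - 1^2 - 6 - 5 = b*(14*x + 42) - 4*x - 12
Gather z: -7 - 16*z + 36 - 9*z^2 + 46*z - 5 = -9*z^2 + 30*z + 24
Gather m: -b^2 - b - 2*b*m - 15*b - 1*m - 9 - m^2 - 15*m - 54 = -b^2 - 16*b - m^2 + m*(-2*b - 16) - 63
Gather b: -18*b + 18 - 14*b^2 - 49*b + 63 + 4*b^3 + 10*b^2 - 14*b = 4*b^3 - 4*b^2 - 81*b + 81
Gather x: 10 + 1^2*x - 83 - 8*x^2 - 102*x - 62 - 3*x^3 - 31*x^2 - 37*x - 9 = -3*x^3 - 39*x^2 - 138*x - 144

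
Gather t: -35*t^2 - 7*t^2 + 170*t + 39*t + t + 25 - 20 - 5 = -42*t^2 + 210*t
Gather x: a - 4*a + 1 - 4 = -3*a - 3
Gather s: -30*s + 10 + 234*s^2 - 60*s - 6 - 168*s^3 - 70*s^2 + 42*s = -168*s^3 + 164*s^2 - 48*s + 4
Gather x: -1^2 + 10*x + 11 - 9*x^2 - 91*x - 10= -9*x^2 - 81*x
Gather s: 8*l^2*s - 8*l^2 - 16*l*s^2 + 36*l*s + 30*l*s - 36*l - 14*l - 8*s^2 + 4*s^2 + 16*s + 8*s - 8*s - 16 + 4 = -8*l^2 - 50*l + s^2*(-16*l - 4) + s*(8*l^2 + 66*l + 16) - 12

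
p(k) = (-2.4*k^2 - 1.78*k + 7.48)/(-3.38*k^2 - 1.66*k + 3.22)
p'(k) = (-4.8*k - 1.78)/(-3.38*k^2 - 1.66*k + 3.22) + (6.76*k + 1.66)*(-2.4*k^2 - 1.78*k + 7.48)/(-3.38*k^2 - 1.66*k + 3.22)^2 = (-2.0324*k^2 + 35.1088*k + 6.6852)/(11.4244*k^4 + 11.2216*k^3 - 19.0116*k^2 - 10.6904*k + 10.3684)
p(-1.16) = 10.57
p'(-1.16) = -103.02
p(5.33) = 0.69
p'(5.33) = 0.01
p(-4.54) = 0.58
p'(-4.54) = -0.06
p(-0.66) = 2.68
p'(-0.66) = -2.15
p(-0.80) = 3.09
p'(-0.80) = -3.99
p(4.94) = 0.68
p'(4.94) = 0.02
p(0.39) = 3.12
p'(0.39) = 4.74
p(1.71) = 0.27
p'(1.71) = 0.67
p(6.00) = 0.70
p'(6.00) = 0.01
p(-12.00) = 0.68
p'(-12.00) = -0.00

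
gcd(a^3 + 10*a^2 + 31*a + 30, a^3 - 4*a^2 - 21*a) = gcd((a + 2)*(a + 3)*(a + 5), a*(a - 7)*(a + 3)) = a + 3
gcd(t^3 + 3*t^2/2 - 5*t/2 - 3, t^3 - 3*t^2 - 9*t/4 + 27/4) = t - 3/2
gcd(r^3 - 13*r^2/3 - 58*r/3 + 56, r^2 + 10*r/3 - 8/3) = r + 4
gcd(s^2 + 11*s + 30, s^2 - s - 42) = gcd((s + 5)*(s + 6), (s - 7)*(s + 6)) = s + 6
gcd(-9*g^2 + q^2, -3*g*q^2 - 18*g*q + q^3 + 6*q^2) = -3*g + q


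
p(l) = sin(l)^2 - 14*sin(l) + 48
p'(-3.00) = 14.14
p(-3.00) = 50.00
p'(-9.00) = 13.51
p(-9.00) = 53.94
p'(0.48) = -11.60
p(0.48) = 41.75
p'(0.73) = -9.44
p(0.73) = 39.11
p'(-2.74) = 13.61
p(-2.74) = 53.63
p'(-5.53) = -9.22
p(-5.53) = 38.89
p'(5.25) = -8.05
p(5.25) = 60.76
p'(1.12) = -5.32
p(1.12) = 36.21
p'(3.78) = 12.20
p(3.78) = 56.70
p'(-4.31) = 4.76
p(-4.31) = 35.96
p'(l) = 2*sin(l)*cos(l) - 14*cos(l)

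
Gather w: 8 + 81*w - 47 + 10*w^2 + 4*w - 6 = 10*w^2 + 85*w - 45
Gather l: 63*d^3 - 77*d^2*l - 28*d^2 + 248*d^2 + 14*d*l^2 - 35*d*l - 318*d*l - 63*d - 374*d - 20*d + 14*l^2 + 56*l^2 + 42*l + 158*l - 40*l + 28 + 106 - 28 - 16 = 63*d^3 + 220*d^2 - 457*d + l^2*(14*d + 70) + l*(-77*d^2 - 353*d + 160) + 90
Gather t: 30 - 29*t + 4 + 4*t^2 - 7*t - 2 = 4*t^2 - 36*t + 32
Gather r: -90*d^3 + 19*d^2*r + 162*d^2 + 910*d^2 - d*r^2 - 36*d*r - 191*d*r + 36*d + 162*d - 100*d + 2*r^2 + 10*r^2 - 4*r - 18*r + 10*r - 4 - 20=-90*d^3 + 1072*d^2 + 98*d + r^2*(12 - d) + r*(19*d^2 - 227*d - 12) - 24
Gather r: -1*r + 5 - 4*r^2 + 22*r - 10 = -4*r^2 + 21*r - 5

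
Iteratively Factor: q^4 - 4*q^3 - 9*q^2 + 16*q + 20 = (q - 2)*(q^3 - 2*q^2 - 13*q - 10) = (q - 5)*(q - 2)*(q^2 + 3*q + 2) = (q - 5)*(q - 2)*(q + 1)*(q + 2)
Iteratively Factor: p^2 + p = (p)*(p + 1)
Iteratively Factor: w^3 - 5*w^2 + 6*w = (w - 2)*(w^2 - 3*w) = (w - 3)*(w - 2)*(w)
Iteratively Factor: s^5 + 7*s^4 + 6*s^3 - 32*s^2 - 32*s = (s + 1)*(s^4 + 6*s^3 - 32*s) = (s - 2)*(s + 1)*(s^3 + 8*s^2 + 16*s) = (s - 2)*(s + 1)*(s + 4)*(s^2 + 4*s) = s*(s - 2)*(s + 1)*(s + 4)*(s + 4)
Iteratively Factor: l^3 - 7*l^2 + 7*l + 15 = (l - 5)*(l^2 - 2*l - 3) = (l - 5)*(l - 3)*(l + 1)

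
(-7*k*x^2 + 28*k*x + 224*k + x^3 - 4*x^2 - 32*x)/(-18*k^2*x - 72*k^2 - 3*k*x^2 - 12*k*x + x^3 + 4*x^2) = (-7*k*x + 56*k + x^2 - 8*x)/(-18*k^2 - 3*k*x + x^2)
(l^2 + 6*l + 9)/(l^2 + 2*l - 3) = (l + 3)/(l - 1)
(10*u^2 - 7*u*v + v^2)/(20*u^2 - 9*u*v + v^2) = (2*u - v)/(4*u - v)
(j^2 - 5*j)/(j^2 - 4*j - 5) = j/(j + 1)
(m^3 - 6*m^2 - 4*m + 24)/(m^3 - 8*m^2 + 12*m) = (m + 2)/m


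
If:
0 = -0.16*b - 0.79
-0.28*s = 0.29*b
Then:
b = -4.94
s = 5.11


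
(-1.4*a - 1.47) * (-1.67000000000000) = 2.338*a + 2.4549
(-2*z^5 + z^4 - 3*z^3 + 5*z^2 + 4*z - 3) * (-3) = 6*z^5 - 3*z^4 + 9*z^3 - 15*z^2 - 12*z + 9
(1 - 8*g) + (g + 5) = 6 - 7*g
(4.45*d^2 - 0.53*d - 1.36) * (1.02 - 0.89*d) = -3.9605*d^3 + 5.0107*d^2 + 0.6698*d - 1.3872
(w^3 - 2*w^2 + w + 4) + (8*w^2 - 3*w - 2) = w^3 + 6*w^2 - 2*w + 2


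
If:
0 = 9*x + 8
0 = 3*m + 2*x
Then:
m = 16/27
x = -8/9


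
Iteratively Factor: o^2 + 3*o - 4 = (o + 4)*(o - 1)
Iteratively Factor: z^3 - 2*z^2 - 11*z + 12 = (z - 4)*(z^2 + 2*z - 3) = (z - 4)*(z + 3)*(z - 1)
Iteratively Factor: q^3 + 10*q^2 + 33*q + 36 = (q + 3)*(q^2 + 7*q + 12) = (q + 3)^2*(q + 4)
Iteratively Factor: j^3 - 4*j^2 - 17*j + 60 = (j - 3)*(j^2 - j - 20) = (j - 3)*(j + 4)*(j - 5)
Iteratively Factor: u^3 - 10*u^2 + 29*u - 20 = (u - 4)*(u^2 - 6*u + 5) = (u - 5)*(u - 4)*(u - 1)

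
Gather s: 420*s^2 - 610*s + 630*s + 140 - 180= 420*s^2 + 20*s - 40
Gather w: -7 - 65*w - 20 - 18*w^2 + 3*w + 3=-18*w^2 - 62*w - 24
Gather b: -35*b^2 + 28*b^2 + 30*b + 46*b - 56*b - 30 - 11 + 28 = -7*b^2 + 20*b - 13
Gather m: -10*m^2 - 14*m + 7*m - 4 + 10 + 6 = -10*m^2 - 7*m + 12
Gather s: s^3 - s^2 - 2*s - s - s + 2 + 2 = s^3 - s^2 - 4*s + 4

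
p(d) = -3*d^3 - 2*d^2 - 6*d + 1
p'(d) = -9*d^2 - 4*d - 6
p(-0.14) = 1.81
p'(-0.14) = -5.62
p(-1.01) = 8.11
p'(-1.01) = -11.14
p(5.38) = -556.33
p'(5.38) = -288.02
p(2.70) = -88.83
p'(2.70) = -82.41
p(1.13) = -12.66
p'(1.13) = -22.01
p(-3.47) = 123.08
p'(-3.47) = -100.49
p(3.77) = -210.79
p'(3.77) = -149.00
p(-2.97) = 79.77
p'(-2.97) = -73.51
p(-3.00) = 82.00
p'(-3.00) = -75.00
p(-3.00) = 82.00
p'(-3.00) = -75.00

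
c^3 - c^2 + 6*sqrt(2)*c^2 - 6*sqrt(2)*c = c*(c - 1)*(c + 6*sqrt(2))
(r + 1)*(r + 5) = r^2 + 6*r + 5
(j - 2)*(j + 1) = j^2 - j - 2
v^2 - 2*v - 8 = (v - 4)*(v + 2)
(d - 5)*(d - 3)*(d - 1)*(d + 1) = d^4 - 8*d^3 + 14*d^2 + 8*d - 15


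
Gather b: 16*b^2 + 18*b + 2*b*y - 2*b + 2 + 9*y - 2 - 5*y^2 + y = 16*b^2 + b*(2*y + 16) - 5*y^2 + 10*y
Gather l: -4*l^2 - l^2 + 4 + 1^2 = 5 - 5*l^2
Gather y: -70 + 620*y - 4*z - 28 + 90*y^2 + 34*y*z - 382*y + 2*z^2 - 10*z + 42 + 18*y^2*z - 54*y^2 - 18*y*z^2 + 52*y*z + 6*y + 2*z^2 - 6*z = y^2*(18*z + 36) + y*(-18*z^2 + 86*z + 244) + 4*z^2 - 20*z - 56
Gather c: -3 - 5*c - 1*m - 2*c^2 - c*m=-2*c^2 + c*(-m - 5) - m - 3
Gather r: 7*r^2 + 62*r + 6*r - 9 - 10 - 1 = 7*r^2 + 68*r - 20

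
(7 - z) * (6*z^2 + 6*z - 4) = -6*z^3 + 36*z^2 + 46*z - 28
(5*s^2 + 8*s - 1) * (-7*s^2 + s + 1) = -35*s^4 - 51*s^3 + 20*s^2 + 7*s - 1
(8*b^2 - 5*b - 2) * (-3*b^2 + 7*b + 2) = -24*b^4 + 71*b^3 - 13*b^2 - 24*b - 4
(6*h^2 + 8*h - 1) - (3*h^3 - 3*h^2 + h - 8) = -3*h^3 + 9*h^2 + 7*h + 7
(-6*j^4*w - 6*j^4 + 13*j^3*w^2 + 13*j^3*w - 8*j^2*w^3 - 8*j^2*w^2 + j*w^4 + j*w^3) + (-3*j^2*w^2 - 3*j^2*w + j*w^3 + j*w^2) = -6*j^4*w - 6*j^4 + 13*j^3*w^2 + 13*j^3*w - 8*j^2*w^3 - 11*j^2*w^2 - 3*j^2*w + j*w^4 + 2*j*w^3 + j*w^2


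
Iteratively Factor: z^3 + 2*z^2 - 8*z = (z + 4)*(z^2 - 2*z) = (z - 2)*(z + 4)*(z)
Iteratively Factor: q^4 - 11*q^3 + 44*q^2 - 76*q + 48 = (q - 3)*(q^3 - 8*q^2 + 20*q - 16) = (q - 3)*(q - 2)*(q^2 - 6*q + 8) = (q - 4)*(q - 3)*(q - 2)*(q - 2)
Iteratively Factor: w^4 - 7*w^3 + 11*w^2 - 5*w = (w)*(w^3 - 7*w^2 + 11*w - 5) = w*(w - 1)*(w^2 - 6*w + 5) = w*(w - 1)^2*(w - 5)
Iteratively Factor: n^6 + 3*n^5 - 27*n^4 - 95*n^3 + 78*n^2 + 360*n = (n - 5)*(n^5 + 8*n^4 + 13*n^3 - 30*n^2 - 72*n) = n*(n - 5)*(n^4 + 8*n^3 + 13*n^2 - 30*n - 72) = n*(n - 5)*(n + 3)*(n^3 + 5*n^2 - 2*n - 24) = n*(n - 5)*(n + 3)*(n + 4)*(n^2 + n - 6) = n*(n - 5)*(n + 3)^2*(n + 4)*(n - 2)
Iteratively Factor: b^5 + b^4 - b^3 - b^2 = (b)*(b^4 + b^3 - b^2 - b) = b*(b + 1)*(b^3 - b) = b*(b + 1)^2*(b^2 - b) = b^2*(b + 1)^2*(b - 1)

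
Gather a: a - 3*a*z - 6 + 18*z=a*(1 - 3*z) + 18*z - 6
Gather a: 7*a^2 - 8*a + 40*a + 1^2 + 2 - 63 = 7*a^2 + 32*a - 60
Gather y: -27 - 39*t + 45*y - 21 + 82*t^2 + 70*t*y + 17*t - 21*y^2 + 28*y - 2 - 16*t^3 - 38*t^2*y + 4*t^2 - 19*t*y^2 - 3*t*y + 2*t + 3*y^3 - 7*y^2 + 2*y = -16*t^3 + 86*t^2 - 20*t + 3*y^3 + y^2*(-19*t - 28) + y*(-38*t^2 + 67*t + 75) - 50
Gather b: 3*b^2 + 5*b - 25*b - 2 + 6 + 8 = 3*b^2 - 20*b + 12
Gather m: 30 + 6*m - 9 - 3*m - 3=3*m + 18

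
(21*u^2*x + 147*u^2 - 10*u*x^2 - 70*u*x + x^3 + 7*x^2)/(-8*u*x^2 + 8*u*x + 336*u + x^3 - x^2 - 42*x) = (-21*u^2*x - 147*u^2 + 10*u*x^2 + 70*u*x - x^3 - 7*x^2)/(8*u*x^2 - 8*u*x - 336*u - x^3 + x^2 + 42*x)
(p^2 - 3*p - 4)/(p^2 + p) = (p - 4)/p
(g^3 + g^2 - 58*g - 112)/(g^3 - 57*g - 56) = (g + 2)/(g + 1)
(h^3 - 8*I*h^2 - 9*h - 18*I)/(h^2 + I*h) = h - 9*I - 18/h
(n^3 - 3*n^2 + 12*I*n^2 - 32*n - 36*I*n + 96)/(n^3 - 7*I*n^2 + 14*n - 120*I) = (n^2 + n*(-3 + 8*I) - 24*I)/(n^2 - 11*I*n - 30)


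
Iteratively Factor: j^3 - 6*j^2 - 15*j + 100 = (j - 5)*(j^2 - j - 20) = (j - 5)*(j + 4)*(j - 5)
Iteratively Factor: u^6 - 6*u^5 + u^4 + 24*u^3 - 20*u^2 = (u)*(u^5 - 6*u^4 + u^3 + 24*u^2 - 20*u) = u^2*(u^4 - 6*u^3 + u^2 + 24*u - 20) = u^2*(u + 2)*(u^3 - 8*u^2 + 17*u - 10) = u^2*(u - 2)*(u + 2)*(u^2 - 6*u + 5) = u^2*(u - 2)*(u - 1)*(u + 2)*(u - 5)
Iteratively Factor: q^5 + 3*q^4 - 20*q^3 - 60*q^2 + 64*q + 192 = (q + 3)*(q^4 - 20*q^2 + 64) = (q - 2)*(q + 3)*(q^3 + 2*q^2 - 16*q - 32) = (q - 2)*(q + 2)*(q + 3)*(q^2 - 16) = (q - 2)*(q + 2)*(q + 3)*(q + 4)*(q - 4)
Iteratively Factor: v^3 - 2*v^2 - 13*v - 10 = (v - 5)*(v^2 + 3*v + 2) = (v - 5)*(v + 1)*(v + 2)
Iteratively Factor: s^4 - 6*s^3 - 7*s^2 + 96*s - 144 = (s - 3)*(s^3 - 3*s^2 - 16*s + 48) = (s - 3)^2*(s^2 - 16) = (s - 4)*(s - 3)^2*(s + 4)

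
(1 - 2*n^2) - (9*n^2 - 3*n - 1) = -11*n^2 + 3*n + 2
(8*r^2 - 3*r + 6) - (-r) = 8*r^2 - 2*r + 6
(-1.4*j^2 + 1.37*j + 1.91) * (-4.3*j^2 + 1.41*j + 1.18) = 6.02*j^4 - 7.865*j^3 - 7.9333*j^2 + 4.3097*j + 2.2538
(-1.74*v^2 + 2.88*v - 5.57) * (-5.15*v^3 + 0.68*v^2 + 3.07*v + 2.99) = 8.961*v^5 - 16.0152*v^4 + 25.3021*v^3 - 0.148600000000001*v^2 - 8.4887*v - 16.6543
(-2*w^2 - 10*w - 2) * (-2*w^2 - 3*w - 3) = 4*w^4 + 26*w^3 + 40*w^2 + 36*w + 6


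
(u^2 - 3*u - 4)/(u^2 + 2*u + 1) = (u - 4)/(u + 1)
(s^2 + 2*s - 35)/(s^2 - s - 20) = (s + 7)/(s + 4)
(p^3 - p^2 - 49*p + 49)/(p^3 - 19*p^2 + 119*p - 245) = (p^2 + 6*p - 7)/(p^2 - 12*p + 35)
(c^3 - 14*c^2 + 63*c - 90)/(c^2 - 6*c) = c - 8 + 15/c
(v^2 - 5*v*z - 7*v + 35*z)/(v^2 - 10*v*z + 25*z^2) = (7 - v)/(-v + 5*z)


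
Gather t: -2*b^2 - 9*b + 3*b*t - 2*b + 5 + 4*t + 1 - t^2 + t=-2*b^2 - 11*b - t^2 + t*(3*b + 5) + 6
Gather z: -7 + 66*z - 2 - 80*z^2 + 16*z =-80*z^2 + 82*z - 9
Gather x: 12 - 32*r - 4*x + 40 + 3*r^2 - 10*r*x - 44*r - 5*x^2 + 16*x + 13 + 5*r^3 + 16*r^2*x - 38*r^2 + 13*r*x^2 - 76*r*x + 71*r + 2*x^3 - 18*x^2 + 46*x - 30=5*r^3 - 35*r^2 - 5*r + 2*x^3 + x^2*(13*r - 23) + x*(16*r^2 - 86*r + 58) + 35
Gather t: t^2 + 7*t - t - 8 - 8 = t^2 + 6*t - 16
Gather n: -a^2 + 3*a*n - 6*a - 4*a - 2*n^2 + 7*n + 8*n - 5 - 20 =-a^2 - 10*a - 2*n^2 + n*(3*a + 15) - 25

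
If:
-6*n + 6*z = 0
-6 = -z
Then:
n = 6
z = 6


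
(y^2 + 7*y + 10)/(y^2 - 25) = (y + 2)/(y - 5)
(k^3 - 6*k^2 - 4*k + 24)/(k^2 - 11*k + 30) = (k^2 - 4)/(k - 5)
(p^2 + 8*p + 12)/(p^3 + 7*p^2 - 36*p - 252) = (p + 2)/(p^2 + p - 42)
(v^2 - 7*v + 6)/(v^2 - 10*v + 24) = (v - 1)/(v - 4)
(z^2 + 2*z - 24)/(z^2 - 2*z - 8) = (z + 6)/(z + 2)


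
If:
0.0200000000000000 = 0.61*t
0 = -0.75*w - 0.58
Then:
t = 0.03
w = -0.77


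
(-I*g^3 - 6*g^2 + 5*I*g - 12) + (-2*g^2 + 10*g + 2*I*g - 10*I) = -I*g^3 - 8*g^2 + 10*g + 7*I*g - 12 - 10*I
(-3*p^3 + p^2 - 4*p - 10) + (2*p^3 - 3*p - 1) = -p^3 + p^2 - 7*p - 11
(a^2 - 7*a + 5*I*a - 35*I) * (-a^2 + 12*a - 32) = -a^4 + 19*a^3 - 5*I*a^3 - 116*a^2 + 95*I*a^2 + 224*a - 580*I*a + 1120*I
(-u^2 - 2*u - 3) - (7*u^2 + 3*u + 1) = -8*u^2 - 5*u - 4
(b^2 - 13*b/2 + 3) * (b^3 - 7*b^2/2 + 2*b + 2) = b^5 - 10*b^4 + 111*b^3/4 - 43*b^2/2 - 7*b + 6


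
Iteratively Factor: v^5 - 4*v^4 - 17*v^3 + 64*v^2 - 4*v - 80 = (v + 4)*(v^4 - 8*v^3 + 15*v^2 + 4*v - 20) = (v - 2)*(v + 4)*(v^3 - 6*v^2 + 3*v + 10) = (v - 2)*(v + 1)*(v + 4)*(v^2 - 7*v + 10) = (v - 5)*(v - 2)*(v + 1)*(v + 4)*(v - 2)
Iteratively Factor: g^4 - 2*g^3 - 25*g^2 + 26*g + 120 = (g + 2)*(g^3 - 4*g^2 - 17*g + 60) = (g - 5)*(g + 2)*(g^2 + g - 12) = (g - 5)*(g + 2)*(g + 4)*(g - 3)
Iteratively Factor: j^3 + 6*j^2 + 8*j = (j + 2)*(j^2 + 4*j) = (j + 2)*(j + 4)*(j)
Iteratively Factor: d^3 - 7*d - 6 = (d + 1)*(d^2 - d - 6) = (d - 3)*(d + 1)*(d + 2)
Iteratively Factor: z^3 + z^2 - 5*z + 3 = (z + 3)*(z^2 - 2*z + 1) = (z - 1)*(z + 3)*(z - 1)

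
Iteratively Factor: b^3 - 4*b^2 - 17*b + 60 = (b + 4)*(b^2 - 8*b + 15) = (b - 3)*(b + 4)*(b - 5)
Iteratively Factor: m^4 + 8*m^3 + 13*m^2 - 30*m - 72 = (m + 4)*(m^3 + 4*m^2 - 3*m - 18) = (m + 3)*(m + 4)*(m^2 + m - 6) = (m - 2)*(m + 3)*(m + 4)*(m + 3)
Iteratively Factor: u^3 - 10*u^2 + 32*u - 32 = (u - 2)*(u^2 - 8*u + 16) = (u - 4)*(u - 2)*(u - 4)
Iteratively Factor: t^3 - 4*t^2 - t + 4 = (t + 1)*(t^2 - 5*t + 4) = (t - 1)*(t + 1)*(t - 4)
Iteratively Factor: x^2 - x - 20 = (x + 4)*(x - 5)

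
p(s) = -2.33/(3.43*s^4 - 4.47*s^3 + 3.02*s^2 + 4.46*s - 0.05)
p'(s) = -2.33*(-13.72*s^3 + 13.41*s^2 - 6.04*s - 4.46)/(3.43*s^4 - 4.47*s^3 + 3.02*s^2 + 4.46*s - 0.05)^2 = (31.9676*s^3 - 31.2453*s^2 + 14.0732*s + 10.3918)/(3.43*s^4 - 4.47*s^3 + 3.02*s^2 + 4.46*s - 0.05)^2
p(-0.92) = -0.54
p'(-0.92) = -2.86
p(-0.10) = 5.05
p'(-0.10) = 40.66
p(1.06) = -0.33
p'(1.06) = 0.56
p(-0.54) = 4.00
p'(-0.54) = -33.49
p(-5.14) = -0.00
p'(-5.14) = -0.00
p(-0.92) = -0.54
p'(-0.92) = -2.86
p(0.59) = -0.74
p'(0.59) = 1.47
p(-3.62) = -0.00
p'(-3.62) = -0.00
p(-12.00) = -0.00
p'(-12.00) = -0.00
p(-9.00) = -0.00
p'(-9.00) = -0.00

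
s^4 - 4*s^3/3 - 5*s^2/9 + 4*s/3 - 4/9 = (s - 1)*(s - 2/3)^2*(s + 1)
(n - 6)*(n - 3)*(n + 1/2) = n^3 - 17*n^2/2 + 27*n/2 + 9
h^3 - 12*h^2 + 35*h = h*(h - 7)*(h - 5)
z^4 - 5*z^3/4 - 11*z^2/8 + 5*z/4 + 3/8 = (z - 3/2)*(z - 1)*(z + 1/4)*(z + 1)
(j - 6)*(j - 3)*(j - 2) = j^3 - 11*j^2 + 36*j - 36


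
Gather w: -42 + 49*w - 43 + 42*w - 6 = 91*w - 91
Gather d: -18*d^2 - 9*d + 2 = -18*d^2 - 9*d + 2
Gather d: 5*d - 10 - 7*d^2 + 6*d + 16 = -7*d^2 + 11*d + 6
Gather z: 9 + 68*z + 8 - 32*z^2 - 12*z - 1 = -32*z^2 + 56*z + 16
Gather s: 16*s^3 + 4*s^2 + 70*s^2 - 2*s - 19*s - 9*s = 16*s^3 + 74*s^2 - 30*s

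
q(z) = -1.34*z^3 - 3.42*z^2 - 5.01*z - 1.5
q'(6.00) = -190.77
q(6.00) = -444.12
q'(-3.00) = -20.67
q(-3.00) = 18.93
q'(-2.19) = -9.31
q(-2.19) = 7.14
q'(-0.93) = -2.13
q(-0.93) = 1.28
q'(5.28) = -153.20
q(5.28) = -320.54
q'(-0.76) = -2.13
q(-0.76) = 0.92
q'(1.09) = -17.24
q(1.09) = -12.76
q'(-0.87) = -2.10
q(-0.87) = 1.15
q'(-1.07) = -2.29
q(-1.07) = 1.59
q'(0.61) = -10.68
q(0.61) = -6.13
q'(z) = -4.02*z^2 - 6.84*z - 5.01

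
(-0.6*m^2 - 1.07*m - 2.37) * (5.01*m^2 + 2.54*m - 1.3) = -3.006*m^4 - 6.8847*m^3 - 13.8115*m^2 - 4.6288*m + 3.081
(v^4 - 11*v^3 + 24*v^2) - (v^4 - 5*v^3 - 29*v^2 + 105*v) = -6*v^3 + 53*v^2 - 105*v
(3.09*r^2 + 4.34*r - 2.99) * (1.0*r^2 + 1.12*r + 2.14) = 3.09*r^4 + 7.8008*r^3 + 8.4834*r^2 + 5.9388*r - 6.3986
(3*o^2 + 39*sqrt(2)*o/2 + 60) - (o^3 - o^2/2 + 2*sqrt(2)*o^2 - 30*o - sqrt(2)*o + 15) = -o^3 - 2*sqrt(2)*o^2 + 7*o^2/2 + 41*sqrt(2)*o/2 + 30*o + 45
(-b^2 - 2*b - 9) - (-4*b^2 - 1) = 3*b^2 - 2*b - 8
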